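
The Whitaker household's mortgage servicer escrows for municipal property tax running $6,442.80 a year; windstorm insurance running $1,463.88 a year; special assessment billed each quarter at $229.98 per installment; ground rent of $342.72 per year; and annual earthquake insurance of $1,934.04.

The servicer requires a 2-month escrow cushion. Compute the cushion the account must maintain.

$1,850.56

Municipal property tax = $6,442.80
Windstorm insurance = $1,463.88
Special assessment = $229.98 × 4 = $919.92
Ground rent = $342.72
Earthquake insurance = $1,934.04
Total annual escrow = $6,442.80 + $1,463.88 + $919.92 + $342.72 + $1,934.04 = $11,103.36
Base monthly escrow = $11,103.36 / 12 = $925.28
Cushion = 2 × $925.28 = $1,850.56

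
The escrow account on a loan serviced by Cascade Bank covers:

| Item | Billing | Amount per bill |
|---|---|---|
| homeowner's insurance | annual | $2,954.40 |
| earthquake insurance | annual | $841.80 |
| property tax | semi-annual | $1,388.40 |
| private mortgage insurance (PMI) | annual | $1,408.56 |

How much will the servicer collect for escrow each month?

$665.13

Homeowner's insurance = $2,954.40 per year
Earthquake insurance = $841.80 per year
Property tax = $1,388.40 × 2 = $2,776.80 per year
Private mortgage insurance (PMI) = $1,408.56 per year
Annual escrow total = $2,954.40 + $841.80 + $2,776.80 + $1,408.56 = $7,981.56
Per month = $7,981.56 / 12 = $665.13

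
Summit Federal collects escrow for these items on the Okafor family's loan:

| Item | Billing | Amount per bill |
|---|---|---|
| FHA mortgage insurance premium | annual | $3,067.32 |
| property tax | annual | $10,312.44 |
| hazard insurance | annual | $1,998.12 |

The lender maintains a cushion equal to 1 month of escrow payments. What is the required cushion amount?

$1,281.49

FHA mortgage insurance premium = $3,067.32 annually
Property tax = $10,312.44 annually
Hazard insurance = $1,998.12 annually
Yearly total = $15,377.88
Per month = $15,377.88 ÷ 12 = $1,281.49
Required cushion = 1 × $1,281.49 = $1,281.49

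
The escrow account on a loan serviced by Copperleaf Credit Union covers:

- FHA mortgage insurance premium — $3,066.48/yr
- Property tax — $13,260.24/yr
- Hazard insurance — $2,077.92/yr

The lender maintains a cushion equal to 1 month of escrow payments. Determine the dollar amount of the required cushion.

$1,533.72

FHA mortgage insurance premium = $3,066.48 per year
Property tax = $13,260.24 per year
Hazard insurance = $2,077.92 per year
Combined annual = $3,066.48 + $13,260.24 + $2,077.92 = $18,404.64
Monthly = $18,404.64 ÷ 12 = $1,533.72
Cushion = 1 × $1,533.72 = $1,533.72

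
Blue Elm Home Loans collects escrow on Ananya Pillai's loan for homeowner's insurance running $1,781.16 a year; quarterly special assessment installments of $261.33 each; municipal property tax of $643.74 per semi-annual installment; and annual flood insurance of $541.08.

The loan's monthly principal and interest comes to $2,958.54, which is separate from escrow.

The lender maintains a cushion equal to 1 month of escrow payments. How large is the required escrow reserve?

$387.92

Homeowner's insurance = $1,781.16 per year
Special assessment = $261.33 × 4 = $1,045.32 per year
Municipal property tax = $643.74 × 2 = $1,287.48 per year
Flood insurance = $541.08 per year
Annual escrow total = $4,655.04
Monthly escrow = $4,655.04 ÷ 12 = $387.92
Required cushion = 1 × $387.92 = $387.92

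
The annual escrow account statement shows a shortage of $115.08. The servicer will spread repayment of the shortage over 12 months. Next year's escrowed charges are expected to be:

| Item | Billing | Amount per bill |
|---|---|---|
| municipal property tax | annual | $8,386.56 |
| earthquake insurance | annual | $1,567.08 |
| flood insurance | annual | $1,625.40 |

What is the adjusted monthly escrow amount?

$974.51

Municipal property tax: $8,386.56 per year
Earthquake insurance: $1,567.08 per year
Flood insurance: $1,625.40 per year
Total per year = $8,386.56 + $1,567.08 + $1,625.40 = $11,579.04
Monthly = $11,579.04 ÷ 12 = $964.92
Monthly shortage recovery: $115.08 ÷ 12 = $9.59
New monthly escrow = $964.92 + $9.59 = $974.51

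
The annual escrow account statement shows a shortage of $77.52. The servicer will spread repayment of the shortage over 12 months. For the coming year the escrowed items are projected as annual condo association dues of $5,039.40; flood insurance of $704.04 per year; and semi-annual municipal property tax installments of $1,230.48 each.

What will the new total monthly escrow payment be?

Condo association dues: $5,039.40
Flood insurance: $704.04
Municipal property tax: $1,230.48 × 2 = $2,460.96
Combined annual = $8,204.40
Base monthly escrow = $8,204.40 / 12 = $683.70
Shortage per month = $77.52 ÷ 12 = $6.46
Adjusted monthly = $683.70 + $6.46 = $690.16

$690.16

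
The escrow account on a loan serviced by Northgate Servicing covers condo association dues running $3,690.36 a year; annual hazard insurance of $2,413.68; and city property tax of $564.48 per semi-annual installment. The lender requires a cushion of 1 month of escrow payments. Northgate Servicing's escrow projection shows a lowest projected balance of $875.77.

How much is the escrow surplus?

Condo association dues — $3,690.36/yr
Hazard insurance — $2,413.68/yr
City property tax — $564.48 × 2 = $1,128.96/yr
Yearly total = $3,690.36 + $2,413.68 + $1,128.96 = $7,233.00
Per month = $7,233.00 / 12 = $602.75
Cushion = 1 × $602.75 = $602.75
Excess over cushion: $875.77 − $602.75 = $273.02

$273.02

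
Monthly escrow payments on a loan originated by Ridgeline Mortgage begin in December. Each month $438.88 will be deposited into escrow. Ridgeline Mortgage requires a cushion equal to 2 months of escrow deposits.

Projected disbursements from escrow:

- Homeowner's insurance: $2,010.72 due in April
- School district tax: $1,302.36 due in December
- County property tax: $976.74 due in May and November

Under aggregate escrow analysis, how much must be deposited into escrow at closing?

Cushion = 2 × $438.88 = $877.76
Trial balance (start $0, +$438.88 each month, − disbursements):
  Dec: +$438.88 − $1,302.36 → -$863.48
  Jan: +$438.88 → -$424.60
  Feb: +$438.88 → $14.28
  Mar: +$438.88 → $453.16
  Apr: +$438.88 − $2,010.72 → -$1,118.68
  May: +$438.88 − $976.74 → -$1,656.54
  Jun: +$438.88 → -$1,217.66
  Jul: +$438.88 → -$778.78
  Aug: +$438.88 → -$339.90
  Sep: +$438.88 → $98.98
  Oct: +$438.88 → $537.86
  Nov: +$438.88 − $976.74 → $0.00
Lowest trial balance = -$1,656.54 (May)
Initial deposit = cushion − low point = $877.76 − (-$1,656.54) = $2,534.30

$2,534.30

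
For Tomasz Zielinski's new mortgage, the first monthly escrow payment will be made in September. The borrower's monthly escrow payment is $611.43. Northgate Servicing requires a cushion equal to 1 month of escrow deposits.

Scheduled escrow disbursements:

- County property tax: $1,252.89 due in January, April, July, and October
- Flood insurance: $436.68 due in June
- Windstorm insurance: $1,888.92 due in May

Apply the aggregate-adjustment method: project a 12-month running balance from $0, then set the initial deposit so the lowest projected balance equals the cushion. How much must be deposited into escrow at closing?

Cushion = 1 × $611.43 = $611.43
Trial balance (start $0, +$611.43 each month, − disbursements):
  Sep: +$611.43 → $611.43
  Oct: +$611.43 − $1,252.89 → -$30.03
  Nov: +$611.43 → $581.40
  Dec: +$611.43 → $1,192.83
  Jan: +$611.43 − $1,252.89 → $551.37
  Feb: +$611.43 → $1,162.80
  Mar: +$611.43 → $1,774.23
  Apr: +$611.43 − $1,252.89 → $1,132.77
  May: +$611.43 − $1,888.92 → -$144.72
  Jun: +$611.43 − $436.68 → $30.03
  Jul: +$611.43 − $1,252.89 → -$611.43
  Aug: +$611.43 → $0.00
Lowest trial balance = -$611.43 (Jul)
Initial deposit = cushion − low point = $611.43 − (-$611.43) = $1,222.86

$1,222.86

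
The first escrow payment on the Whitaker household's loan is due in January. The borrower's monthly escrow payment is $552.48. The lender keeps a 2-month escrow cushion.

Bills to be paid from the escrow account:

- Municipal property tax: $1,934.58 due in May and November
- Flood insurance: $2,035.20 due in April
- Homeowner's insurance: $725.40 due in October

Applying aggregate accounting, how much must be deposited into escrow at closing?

Cushion = 2 × $552.48 = $1,104.96
Trial balance (start $0, +$552.48 each month, − disbursements):
  Jan: +$552.48 → $552.48
  Feb: +$552.48 → $1,104.96
  Mar: +$552.48 → $1,657.44
  Apr: +$552.48 − $2,035.20 → $174.72
  May: +$552.48 − $1,934.58 → -$1,207.38
  Jun: +$552.48 → -$654.90
  Jul: +$552.48 → -$102.42
  Aug: +$552.48 → $450.06
  Sep: +$552.48 → $1,002.54
  Oct: +$552.48 − $725.40 → $829.62
  Nov: +$552.48 − $1,934.58 → -$552.48
  Dec: +$552.48 → $0.00
Lowest trial balance = -$1,207.38 (May)
Initial deposit = cushion − low point = $1,104.96 − (-$1,207.38) = $2,312.34

$2,312.34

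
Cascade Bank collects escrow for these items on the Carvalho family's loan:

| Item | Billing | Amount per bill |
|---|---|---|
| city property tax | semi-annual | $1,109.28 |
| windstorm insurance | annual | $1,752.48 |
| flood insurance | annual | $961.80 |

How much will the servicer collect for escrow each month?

$411.07

City property tax = $1,109.28 × 2 = $2,218.56 per year
Windstorm insurance = $1,752.48 per year
Flood insurance = $961.80 per year
Yearly total = $2,218.56 + $1,752.48 + $961.80 = $4,932.84
Base monthly escrow = $4,932.84 / 12 = $411.07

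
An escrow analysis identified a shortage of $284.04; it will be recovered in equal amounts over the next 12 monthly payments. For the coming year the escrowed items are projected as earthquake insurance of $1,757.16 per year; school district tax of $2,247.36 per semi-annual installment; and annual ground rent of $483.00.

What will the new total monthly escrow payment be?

$584.91

Earthquake insurance = $1,757.16/yr
School district tax = $2,247.36 × 2 = $4,494.72/yr
Ground rent = $483.00/yr
Combined annual = $1,757.16 + $4,494.72 + $483.00 = $6,734.88
Per month = $6,734.88 ÷ 12 = $561.24
Shortage spread = $284.04 / 12 = $23.67/mo
Adjusted monthly = $561.24 + $23.67 = $584.91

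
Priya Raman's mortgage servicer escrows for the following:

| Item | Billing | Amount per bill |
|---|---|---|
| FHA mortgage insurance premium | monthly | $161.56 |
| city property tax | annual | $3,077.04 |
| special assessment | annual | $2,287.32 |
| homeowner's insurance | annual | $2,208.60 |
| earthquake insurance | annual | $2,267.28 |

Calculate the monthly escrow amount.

FHA mortgage insurance premium — $161.56 × 12 = $1,938.72 per year
City property tax — $3,077.04 per year
Special assessment — $2,287.32 per year
Homeowner's insurance — $2,208.60 per year
Earthquake insurance — $2,267.28 per year
Combined annual = $11,778.96
Monthly = $11,778.96 ÷ 12 = $981.58

$981.58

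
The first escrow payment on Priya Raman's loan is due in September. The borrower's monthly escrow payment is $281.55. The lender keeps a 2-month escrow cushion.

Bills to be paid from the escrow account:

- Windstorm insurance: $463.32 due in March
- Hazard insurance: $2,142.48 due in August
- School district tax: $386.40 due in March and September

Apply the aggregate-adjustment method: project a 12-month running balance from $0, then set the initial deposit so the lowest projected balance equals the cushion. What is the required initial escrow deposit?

$667.95

Cushion = 2 × $281.55 = $563.10
Trial balance (start $0, +$281.55 each month, − disbursements):
  Sep: +$281.55 − $386.40 → -$104.85
  Oct: +$281.55 → $176.70
  Nov: +$281.55 → $458.25
  Dec: +$281.55 → $739.80
  Jan: +$281.55 → $1,021.35
  Feb: +$281.55 → $1,302.90
  Mar: +$281.55 − $849.72 → $734.73
  Apr: +$281.55 → $1,016.28
  May: +$281.55 → $1,297.83
  Jun: +$281.55 → $1,579.38
  Jul: +$281.55 → $1,860.93
  Aug: +$281.55 − $2,142.48 → $0.00
Lowest trial balance = -$104.85 (Sep)
Initial deposit = cushion − low point = $563.10 − (-$104.85) = $667.95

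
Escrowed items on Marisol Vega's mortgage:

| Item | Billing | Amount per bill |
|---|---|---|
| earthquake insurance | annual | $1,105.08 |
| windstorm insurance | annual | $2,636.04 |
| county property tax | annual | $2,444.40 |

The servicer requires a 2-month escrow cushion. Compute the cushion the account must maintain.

Earthquake insurance = $1,105.08
Windstorm insurance = $2,636.04
County property tax = $2,444.40
Total per year = $6,185.52
Base monthly escrow = $6,185.52 / 12 = $515.46
Reserve = 2 × $515.46 = $1,030.92

$1,030.92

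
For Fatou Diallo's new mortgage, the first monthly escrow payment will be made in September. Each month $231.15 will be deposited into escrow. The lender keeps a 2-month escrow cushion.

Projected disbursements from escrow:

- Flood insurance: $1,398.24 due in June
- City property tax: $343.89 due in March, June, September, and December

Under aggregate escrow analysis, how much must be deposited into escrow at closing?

$924.60

Cushion = 2 × $231.15 = $462.30
Trial balance (start $0, +$231.15 each month, − disbursements):
  Sep: +$231.15 − $343.89 → -$112.74
  Oct: +$231.15 → $118.41
  Nov: +$231.15 → $349.56
  Dec: +$231.15 − $343.89 → $236.82
  Jan: +$231.15 → $467.97
  Feb: +$231.15 → $699.12
  Mar: +$231.15 − $343.89 → $586.38
  Apr: +$231.15 → $817.53
  May: +$231.15 → $1,048.68
  Jun: +$231.15 − $1,742.13 → -$462.30
  Jul: +$231.15 → -$231.15
  Aug: +$231.15 → $0.00
Lowest trial balance = -$462.30 (Jun)
Initial deposit = cushion − low point = $462.30 − (-$462.30) = $924.60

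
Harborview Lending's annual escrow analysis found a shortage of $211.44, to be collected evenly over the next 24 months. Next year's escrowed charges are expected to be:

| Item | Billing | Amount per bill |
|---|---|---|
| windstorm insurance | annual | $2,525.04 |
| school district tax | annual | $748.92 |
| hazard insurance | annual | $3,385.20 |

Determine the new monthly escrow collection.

$563.74

Windstorm insurance: $2,525.04
School district tax: $748.92
Hazard insurance: $3,385.20
Annual escrow total = $6,659.16
Base monthly escrow = $6,659.16 ÷ 12 = $554.93
Shortage per month = $211.44 ÷ 24 = $8.81
New monthly escrow = $554.93 + $8.81 = $563.74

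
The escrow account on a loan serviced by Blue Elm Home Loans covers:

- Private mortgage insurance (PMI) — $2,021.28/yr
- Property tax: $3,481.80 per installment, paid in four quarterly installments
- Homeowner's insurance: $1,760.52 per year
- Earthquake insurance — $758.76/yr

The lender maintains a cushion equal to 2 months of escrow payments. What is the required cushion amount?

Private mortgage insurance (PMI): $2,021.28 per year
Property tax: $3,481.80 × 4 = $13,927.20 per year
Homeowner's insurance: $1,760.52 per year
Earthquake insurance: $758.76 per year
Combined annual = $2,021.28 + $13,927.20 + $1,760.52 + $758.76 = $18,467.76
Monthly escrow = $18,467.76 / 12 = $1,538.98
Reserve = 2 × $1,538.98 = $3,077.96

$3,077.96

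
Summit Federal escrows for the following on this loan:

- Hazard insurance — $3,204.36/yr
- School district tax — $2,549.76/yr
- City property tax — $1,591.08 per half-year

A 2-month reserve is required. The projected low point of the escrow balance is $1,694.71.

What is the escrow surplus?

$205.33

Hazard insurance: $3,204.36
School district tax: $2,549.76
City property tax: $1,591.08 × 2 = $3,182.16
Total per year = $3,204.36 + $2,549.76 + $3,182.16 = $8,936.28
Base monthly escrow = $8,936.28 ÷ 12 = $744.69
Cushion = 2 × $744.69 = $1,489.38
Surplus = $1,694.71 − $1,489.38 = $205.33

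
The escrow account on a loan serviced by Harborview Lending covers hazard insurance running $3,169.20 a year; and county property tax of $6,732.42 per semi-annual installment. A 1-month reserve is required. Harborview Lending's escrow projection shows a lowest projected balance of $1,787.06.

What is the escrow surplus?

Hazard insurance — $3,169.20
County property tax — $6,732.42 × 2 = $13,464.84
Total per year = $3,169.20 + $13,464.84 = $16,634.04
Per month = $16,634.04 / 12 = $1,386.17
Required reserve = 1 × $1,386.17 = $1,386.17
Excess over cushion: $1,787.06 − $1,386.17 = $400.89

$400.89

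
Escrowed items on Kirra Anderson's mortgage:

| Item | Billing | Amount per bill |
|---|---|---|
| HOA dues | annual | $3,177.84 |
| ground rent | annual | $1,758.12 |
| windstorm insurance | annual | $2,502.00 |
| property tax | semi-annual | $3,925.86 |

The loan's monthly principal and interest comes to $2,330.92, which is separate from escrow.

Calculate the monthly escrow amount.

$1,274.14

HOA dues = $3,177.84
Ground rent = $1,758.12
Windstorm insurance = $2,502.00
Property tax = $3,925.86 × 2 = $7,851.72
Annual escrow total = $3,177.84 + $1,758.12 + $2,502.00 + $7,851.72 = $15,289.68
Monthly escrow = $15,289.68 ÷ 12 = $1,274.14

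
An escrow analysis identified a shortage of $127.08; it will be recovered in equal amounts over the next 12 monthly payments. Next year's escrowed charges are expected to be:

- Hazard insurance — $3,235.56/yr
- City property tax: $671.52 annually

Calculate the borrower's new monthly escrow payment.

$336.18

Hazard insurance = $3,235.56 per year
City property tax = $671.52 per year
Total per year = $3,907.08
Monthly = $3,907.08 ÷ 12 = $325.59
Shortage per month = $127.08 ÷ 12 = $10.59
Adjusted monthly = $325.59 + $10.59 = $336.18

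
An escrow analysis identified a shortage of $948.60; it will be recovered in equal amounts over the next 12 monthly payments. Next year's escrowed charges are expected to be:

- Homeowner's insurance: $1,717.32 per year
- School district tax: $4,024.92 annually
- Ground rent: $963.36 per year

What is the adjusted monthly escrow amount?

$637.85

Homeowner's insurance — $1,717.32/yr
School district tax — $4,024.92/yr
Ground rent — $963.36/yr
Annual escrow total = $1,717.32 + $4,024.92 + $963.36 = $6,705.60
Monthly = $6,705.60 ÷ 12 = $558.80
Shortage per month = $948.60 / 12 = $79.05
Adjusted monthly = $558.80 + $79.05 = $637.85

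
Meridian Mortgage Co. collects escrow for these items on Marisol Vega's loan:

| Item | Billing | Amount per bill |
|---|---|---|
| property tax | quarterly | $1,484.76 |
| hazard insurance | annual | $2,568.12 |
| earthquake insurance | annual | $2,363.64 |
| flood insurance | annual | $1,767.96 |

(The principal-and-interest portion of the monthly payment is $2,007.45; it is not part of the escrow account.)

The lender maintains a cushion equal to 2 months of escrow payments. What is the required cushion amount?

Property tax = $1,484.76 × 4 = $5,939.04/yr
Hazard insurance = $2,568.12/yr
Earthquake insurance = $2,363.64/yr
Flood insurance = $1,767.96/yr
Total per year = $12,638.76
Monthly escrow = $12,638.76 / 12 = $1,053.23
Cushion = 2 × $1,053.23 = $2,106.46

$2,106.46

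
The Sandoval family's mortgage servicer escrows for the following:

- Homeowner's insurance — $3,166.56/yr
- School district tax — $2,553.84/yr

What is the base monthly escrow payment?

$476.70

Homeowner's insurance = $3,166.56
School district tax = $2,553.84
Yearly total = $3,166.56 + $2,553.84 = $5,720.40
Per month = $5,720.40 / 12 = $476.70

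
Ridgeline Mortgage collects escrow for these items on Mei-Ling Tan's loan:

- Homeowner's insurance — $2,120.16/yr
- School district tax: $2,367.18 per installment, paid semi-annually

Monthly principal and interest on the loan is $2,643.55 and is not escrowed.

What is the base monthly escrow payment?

Homeowner's insurance: $2,120.16 annually
School district tax: $2,367.18 × 2 = $4,734.36 annually
Total annual escrow = $6,854.52
Per month = $6,854.52 ÷ 12 = $571.21

$571.21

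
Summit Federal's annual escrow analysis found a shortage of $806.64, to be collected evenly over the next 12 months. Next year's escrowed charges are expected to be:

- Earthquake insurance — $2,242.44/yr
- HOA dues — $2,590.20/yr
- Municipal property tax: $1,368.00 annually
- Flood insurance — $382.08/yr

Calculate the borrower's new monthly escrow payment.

$615.78

Earthquake insurance — $2,242.44/yr
HOA dues — $2,590.20/yr
Municipal property tax — $1,368.00/yr
Flood insurance — $382.08/yr
Combined annual = $2,242.44 + $2,590.20 + $1,368.00 + $382.08 = $6,582.72
Per month = $6,582.72 ÷ 12 = $548.56
Shortage spread = $806.64 / 12 = $67.22/mo
New monthly escrow = $548.56 + $67.22 = $615.78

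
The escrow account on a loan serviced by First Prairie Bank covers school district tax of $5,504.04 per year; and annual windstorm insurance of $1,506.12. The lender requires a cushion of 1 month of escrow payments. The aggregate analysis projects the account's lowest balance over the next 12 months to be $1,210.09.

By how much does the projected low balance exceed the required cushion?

$625.91

School district tax: $5,504.04 annually
Windstorm insurance: $1,506.12 annually
Total per year = $7,010.16
Base monthly escrow = $7,010.16 ÷ 12 = $584.18
Cushion = 1 × $584.18 = $584.18
Excess over cushion: $1,210.09 − $584.18 = $625.91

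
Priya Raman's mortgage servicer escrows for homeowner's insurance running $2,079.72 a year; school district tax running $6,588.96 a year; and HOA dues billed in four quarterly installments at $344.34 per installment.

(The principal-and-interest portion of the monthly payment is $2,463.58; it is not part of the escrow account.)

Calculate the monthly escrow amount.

$837.17

Homeowner's insurance: $2,079.72/yr
School district tax: $6,588.96/yr
HOA dues: $344.34 × 4 = $1,377.36/yr
Yearly total = $2,079.72 + $6,588.96 + $1,377.36 = $10,046.04
Per month = $10,046.04 / 12 = $837.17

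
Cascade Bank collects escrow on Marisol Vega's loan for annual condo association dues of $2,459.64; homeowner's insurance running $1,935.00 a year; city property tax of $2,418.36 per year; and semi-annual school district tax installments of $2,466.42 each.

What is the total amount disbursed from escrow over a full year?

$11,745.84

Condo association dues: $2,459.64
Homeowner's insurance: $1,935.00
City property tax: $2,418.36
School district tax: $2,466.42 × 2 = $4,932.84
Combined annual = $11,745.84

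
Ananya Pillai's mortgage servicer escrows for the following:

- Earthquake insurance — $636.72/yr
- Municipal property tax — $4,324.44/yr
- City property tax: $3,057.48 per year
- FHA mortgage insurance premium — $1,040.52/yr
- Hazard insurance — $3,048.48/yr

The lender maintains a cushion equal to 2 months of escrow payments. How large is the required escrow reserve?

Earthquake insurance = $636.72 per year
Municipal property tax = $4,324.44 per year
City property tax = $3,057.48 per year
FHA mortgage insurance premium = $1,040.52 per year
Hazard insurance = $3,048.48 per year
Total per year = $12,107.64
Monthly escrow = $12,107.64 / 12 = $1,008.97
Required cushion = 2 × $1,008.97 = $2,017.94

$2,017.94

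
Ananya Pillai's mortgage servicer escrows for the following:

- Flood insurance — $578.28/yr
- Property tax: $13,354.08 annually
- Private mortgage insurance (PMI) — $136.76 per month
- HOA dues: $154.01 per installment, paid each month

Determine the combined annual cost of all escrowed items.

Flood insurance — $578.28 per year
Property tax — $13,354.08 per year
Private mortgage insurance (PMI) — $136.76 × 12 = $1,641.12 per year
HOA dues — $154.01 × 12 = $1,848.12 per year
Annual escrow total = $17,421.60

$17,421.60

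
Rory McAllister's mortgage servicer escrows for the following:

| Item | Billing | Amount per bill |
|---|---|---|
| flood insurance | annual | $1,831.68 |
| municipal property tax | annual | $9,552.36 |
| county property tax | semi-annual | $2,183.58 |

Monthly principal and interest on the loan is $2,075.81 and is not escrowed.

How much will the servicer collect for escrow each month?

$1,312.60

Flood insurance: $1,831.68
Municipal property tax: $9,552.36
County property tax: $2,183.58 × 2 = $4,367.16
Total per year = $15,751.20
Monthly escrow = $15,751.20 ÷ 12 = $1,312.60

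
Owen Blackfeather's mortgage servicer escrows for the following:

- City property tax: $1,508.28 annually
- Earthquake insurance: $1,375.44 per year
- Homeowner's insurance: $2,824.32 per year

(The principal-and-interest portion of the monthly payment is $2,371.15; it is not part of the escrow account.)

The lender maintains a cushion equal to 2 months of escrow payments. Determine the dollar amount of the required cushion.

City property tax: $1,508.28/yr
Earthquake insurance: $1,375.44/yr
Homeowner's insurance: $2,824.32/yr
Total per year = $1,508.28 + $1,375.44 + $2,824.32 = $5,708.04
Monthly = $5,708.04 ÷ 12 = $475.67
Required cushion = 2 × $475.67 = $951.34

$951.34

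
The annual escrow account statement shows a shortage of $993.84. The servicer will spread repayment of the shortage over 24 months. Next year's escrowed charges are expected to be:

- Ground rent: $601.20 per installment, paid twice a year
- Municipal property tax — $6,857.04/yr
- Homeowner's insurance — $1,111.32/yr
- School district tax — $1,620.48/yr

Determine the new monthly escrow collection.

$940.68

Ground rent: $601.20 × 2 = $1,202.40/yr
Municipal property tax: $6,857.04/yr
Homeowner's insurance: $1,111.32/yr
School district tax: $1,620.48/yr
Yearly total = $10,791.24
Base monthly escrow = $10,791.24 ÷ 12 = $899.27
Shortage per month = $993.84 ÷ 24 = $41.41
New monthly escrow = $899.27 + $41.41 = $940.68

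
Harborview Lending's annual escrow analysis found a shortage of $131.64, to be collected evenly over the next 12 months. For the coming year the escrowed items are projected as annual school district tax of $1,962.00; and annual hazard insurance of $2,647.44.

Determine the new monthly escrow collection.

$395.09

School district tax — $1,962.00/yr
Hazard insurance — $2,647.44/yr
Annual escrow total = $1,962.00 + $2,647.44 = $4,609.44
Base monthly escrow = $4,609.44 / 12 = $384.12
Monthly shortage recovery: $131.64 / 12 = $10.97
New monthly escrow = $384.12 + $10.97 = $395.09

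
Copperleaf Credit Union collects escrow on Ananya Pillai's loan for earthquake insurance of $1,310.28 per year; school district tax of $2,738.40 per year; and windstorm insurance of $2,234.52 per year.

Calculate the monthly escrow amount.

Earthquake insurance = $1,310.28
School district tax = $2,738.40
Windstorm insurance = $2,234.52
Annual escrow total = $1,310.28 + $2,738.40 + $2,234.52 = $6,283.20
Base monthly escrow = $6,283.20 ÷ 12 = $523.60

$523.60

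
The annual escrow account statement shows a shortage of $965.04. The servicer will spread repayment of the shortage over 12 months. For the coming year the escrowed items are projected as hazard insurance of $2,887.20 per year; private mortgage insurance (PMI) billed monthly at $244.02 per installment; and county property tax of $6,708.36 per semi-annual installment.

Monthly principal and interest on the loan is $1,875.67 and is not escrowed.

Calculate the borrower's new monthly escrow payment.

Hazard insurance: $2,887.20 per year
Private mortgage insurance (PMI): $244.02 × 12 = $2,928.24 per year
County property tax: $6,708.36 × 2 = $13,416.72 per year
Combined annual = $2,887.20 + $2,928.24 + $13,416.72 = $19,232.16
Monthly escrow = $19,232.16 ÷ 12 = $1,602.68
Shortage per month = $965.04 / 12 = $80.42
New monthly escrow = $1,602.68 + $80.42 = $1,683.10

$1,683.10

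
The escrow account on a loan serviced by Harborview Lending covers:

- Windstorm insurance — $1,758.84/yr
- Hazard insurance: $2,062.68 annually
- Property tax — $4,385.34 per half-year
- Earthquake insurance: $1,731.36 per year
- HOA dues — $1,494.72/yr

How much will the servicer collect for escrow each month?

$1,318.19

Windstorm insurance — $1,758.84
Hazard insurance — $2,062.68
Property tax — $4,385.34 × 2 = $8,770.68
Earthquake insurance — $1,731.36
HOA dues — $1,494.72
Total annual escrow = $1,758.84 + $2,062.68 + $8,770.68 + $1,731.36 + $1,494.72 = $15,818.28
Per month = $15,818.28 ÷ 12 = $1,318.19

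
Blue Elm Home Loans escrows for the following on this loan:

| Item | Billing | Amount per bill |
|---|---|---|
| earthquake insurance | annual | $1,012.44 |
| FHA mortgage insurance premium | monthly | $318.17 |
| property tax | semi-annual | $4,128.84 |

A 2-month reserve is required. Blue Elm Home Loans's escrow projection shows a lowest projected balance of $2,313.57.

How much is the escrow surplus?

Earthquake insurance — $1,012.44 per year
FHA mortgage insurance premium — $318.17 × 12 = $3,818.04 per year
Property tax — $4,128.84 × 2 = $8,257.68 per year
Yearly total = $13,088.16
Monthly escrow = $13,088.16 ÷ 12 = $1,090.68
Required reserve = 2 × $1,090.68 = $2,181.36
Surplus = $2,313.57 − $2,181.36 = $132.21

$132.21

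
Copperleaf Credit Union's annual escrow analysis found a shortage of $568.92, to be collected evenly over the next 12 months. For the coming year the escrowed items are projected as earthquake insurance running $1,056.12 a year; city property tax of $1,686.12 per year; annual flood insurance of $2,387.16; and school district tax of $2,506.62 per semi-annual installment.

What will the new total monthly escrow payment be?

Earthquake insurance: $1,056.12 per year
City property tax: $1,686.12 per year
Flood insurance: $2,387.16 per year
School district tax: $2,506.62 × 2 = $5,013.24 per year
Annual escrow total = $10,142.64
Monthly escrow = $10,142.64 / 12 = $845.22
Monthly shortage recovery: $568.92 / 12 = $47.41
New monthly escrow = $845.22 + $47.41 = $892.63

$892.63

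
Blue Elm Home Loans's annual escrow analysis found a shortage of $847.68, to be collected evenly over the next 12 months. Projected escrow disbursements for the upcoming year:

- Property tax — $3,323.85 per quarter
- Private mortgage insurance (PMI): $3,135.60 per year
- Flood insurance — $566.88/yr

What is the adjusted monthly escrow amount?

$1,487.13

Property tax — $3,323.85 × 4 = $13,295.40 per year
Private mortgage insurance (PMI) — $3,135.60 per year
Flood insurance — $566.88 per year
Yearly total = $13,295.40 + $3,135.60 + $566.88 = $16,997.88
Base monthly escrow = $16,997.88 ÷ 12 = $1,416.49
Shortage per month = $847.68 ÷ 12 = $70.64
Adjusted monthly = $1,416.49 + $70.64 = $1,487.13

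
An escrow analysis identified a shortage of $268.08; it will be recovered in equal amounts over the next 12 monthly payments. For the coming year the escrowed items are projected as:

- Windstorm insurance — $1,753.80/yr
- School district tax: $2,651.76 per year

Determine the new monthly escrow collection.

Windstorm insurance = $1,753.80/yr
School district tax = $2,651.76/yr
Yearly total = $4,405.56
Monthly escrow = $4,405.56 / 12 = $367.13
Shortage spread = $268.08 ÷ 12 = $22.34/mo
Adjusted monthly = $367.13 + $22.34 = $389.47

$389.47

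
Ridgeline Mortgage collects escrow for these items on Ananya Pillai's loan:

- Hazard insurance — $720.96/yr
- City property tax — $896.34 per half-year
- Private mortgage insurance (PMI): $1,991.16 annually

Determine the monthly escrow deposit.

$375.40

Hazard insurance = $720.96
City property tax = $896.34 × 2 = $1,792.68
Private mortgage insurance (PMI) = $1,991.16
Total per year = $4,504.80
Monthly = $4,504.80 ÷ 12 = $375.40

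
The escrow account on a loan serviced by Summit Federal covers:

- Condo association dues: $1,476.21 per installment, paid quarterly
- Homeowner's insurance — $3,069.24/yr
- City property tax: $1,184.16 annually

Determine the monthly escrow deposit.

$846.52

Condo association dues — $1,476.21 × 4 = $5,904.84/yr
Homeowner's insurance — $3,069.24/yr
City property tax — $1,184.16/yr
Yearly total = $5,904.84 + $3,069.24 + $1,184.16 = $10,158.24
Monthly = $10,158.24 ÷ 12 = $846.52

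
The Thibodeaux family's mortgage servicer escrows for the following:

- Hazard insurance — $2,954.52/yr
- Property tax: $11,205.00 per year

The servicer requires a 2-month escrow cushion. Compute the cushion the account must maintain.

Hazard insurance = $2,954.52 annually
Property tax = $11,205.00 annually
Annual escrow total = $14,159.52
Base monthly escrow = $14,159.52 ÷ 12 = $1,179.96
Reserve = 2 × $1,179.96 = $2,359.92

$2,359.92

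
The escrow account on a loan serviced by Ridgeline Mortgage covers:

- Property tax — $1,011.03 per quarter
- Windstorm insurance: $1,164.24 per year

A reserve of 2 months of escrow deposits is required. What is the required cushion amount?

Property tax = $1,011.03 × 4 = $4,044.12
Windstorm insurance = $1,164.24
Annual escrow total = $4,044.12 + $1,164.24 = $5,208.36
Base monthly escrow = $5,208.36 ÷ 12 = $434.03
Cushion = 2 × $434.03 = $868.06

$868.06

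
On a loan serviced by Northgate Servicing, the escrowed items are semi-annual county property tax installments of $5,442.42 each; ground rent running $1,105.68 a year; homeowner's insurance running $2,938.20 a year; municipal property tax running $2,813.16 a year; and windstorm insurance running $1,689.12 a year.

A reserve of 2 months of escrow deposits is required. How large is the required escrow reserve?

County property tax: $5,442.42 × 2 = $10,884.84 per year
Ground rent: $1,105.68 per year
Homeowner's insurance: $2,938.20 per year
Municipal property tax: $2,813.16 per year
Windstorm insurance: $1,689.12 per year
Total annual escrow = $10,884.84 + $1,105.68 + $2,938.20 + $2,813.16 + $1,689.12 = $19,431.00
Base monthly escrow = $19,431.00 ÷ 12 = $1,619.25
Cushion = 2 × $1,619.25 = $3,238.50

$3,238.50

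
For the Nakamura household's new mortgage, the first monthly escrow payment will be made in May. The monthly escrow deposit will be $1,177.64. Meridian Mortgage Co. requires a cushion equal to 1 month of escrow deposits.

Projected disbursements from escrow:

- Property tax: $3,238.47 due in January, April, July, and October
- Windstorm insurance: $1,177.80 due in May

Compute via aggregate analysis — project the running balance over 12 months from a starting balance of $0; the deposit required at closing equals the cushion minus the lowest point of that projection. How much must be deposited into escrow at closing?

$2,060.99

Cushion = 1 × $1,177.64 = $1,177.64
Trial balance (start $0, +$1,177.64 each month, − disbursements):
  May: +$1,177.64 − $1,177.80 → -$0.16
  Jun: +$1,177.64 → $1,177.48
  Jul: +$1,177.64 − $3,238.47 → -$883.35
  Aug: +$1,177.64 → $294.29
  Sep: +$1,177.64 → $1,471.93
  Oct: +$1,177.64 − $3,238.47 → -$588.90
  Nov: +$1,177.64 → $588.74
  Dec: +$1,177.64 → $1,766.38
  Jan: +$1,177.64 − $3,238.47 → -$294.45
  Feb: +$1,177.64 → $883.19
  Mar: +$1,177.64 → $2,060.83
  Apr: +$1,177.64 − $3,238.47 → $0.00
Lowest trial balance = -$883.35 (Jul)
Initial deposit = cushion − low point = $1,177.64 − (-$883.35) = $2,060.99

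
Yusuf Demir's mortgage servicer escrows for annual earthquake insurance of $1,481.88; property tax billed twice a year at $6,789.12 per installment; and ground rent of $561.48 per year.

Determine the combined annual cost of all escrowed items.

$15,621.60

Earthquake insurance = $1,481.88 annually
Property tax = $6,789.12 × 2 = $13,578.24 annually
Ground rent = $561.48 annually
Total annual escrow = $1,481.88 + $13,578.24 + $561.48 = $15,621.60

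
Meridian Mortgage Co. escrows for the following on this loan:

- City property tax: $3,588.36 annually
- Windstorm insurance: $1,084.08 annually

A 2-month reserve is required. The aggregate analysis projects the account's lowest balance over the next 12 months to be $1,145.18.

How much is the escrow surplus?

$366.44

City property tax — $3,588.36 annually
Windstorm insurance — $1,084.08 annually
Annual escrow total = $4,672.44
Monthly escrow = $4,672.44 / 12 = $389.37
Required cushion = 2 × $389.37 = $778.74
Surplus = $1,145.18 − $778.74 = $366.44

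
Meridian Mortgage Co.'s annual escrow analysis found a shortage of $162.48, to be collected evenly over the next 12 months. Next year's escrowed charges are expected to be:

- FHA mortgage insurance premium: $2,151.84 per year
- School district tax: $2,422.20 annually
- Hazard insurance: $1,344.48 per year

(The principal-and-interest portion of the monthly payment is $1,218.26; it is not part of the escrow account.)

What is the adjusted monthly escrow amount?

$506.75

FHA mortgage insurance premium = $2,151.84 per year
School district tax = $2,422.20 per year
Hazard insurance = $1,344.48 per year
Annual escrow total = $2,151.84 + $2,422.20 + $1,344.48 = $5,918.52
Per month = $5,918.52 / 12 = $493.21
Monthly shortage recovery: $162.48 ÷ 12 = $13.54
New monthly escrow = $493.21 + $13.54 = $506.75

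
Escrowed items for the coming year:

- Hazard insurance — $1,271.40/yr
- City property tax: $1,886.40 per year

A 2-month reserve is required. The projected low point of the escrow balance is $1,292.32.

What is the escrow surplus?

$766.02

Hazard insurance: $1,271.40 annually
City property tax: $1,886.40 annually
Total annual escrow = $1,271.40 + $1,886.40 = $3,157.80
Per month = $3,157.80 ÷ 12 = $263.15
Cushion = 2 × $263.15 = $526.30
Excess over cushion: $1,292.32 − $526.30 = $766.02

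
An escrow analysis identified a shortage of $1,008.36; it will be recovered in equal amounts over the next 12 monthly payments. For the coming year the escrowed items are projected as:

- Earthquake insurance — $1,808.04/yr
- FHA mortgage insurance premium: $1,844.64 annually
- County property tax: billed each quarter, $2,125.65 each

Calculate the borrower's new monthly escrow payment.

Earthquake insurance — $1,808.04 annually
FHA mortgage insurance premium — $1,844.64 annually
County property tax — $2,125.65 × 4 = $8,502.60 annually
Yearly total = $1,808.04 + $1,844.64 + $8,502.60 = $12,155.28
Per month = $12,155.28 ÷ 12 = $1,012.94
Shortage spread = $1,008.36 / 12 = $84.03/mo
Adjusted monthly = $1,012.94 + $84.03 = $1,096.97

$1,096.97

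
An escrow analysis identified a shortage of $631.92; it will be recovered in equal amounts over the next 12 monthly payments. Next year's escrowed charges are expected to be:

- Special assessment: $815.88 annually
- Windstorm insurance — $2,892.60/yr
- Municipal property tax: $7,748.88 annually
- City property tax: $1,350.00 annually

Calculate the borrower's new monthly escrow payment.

Special assessment — $815.88 annually
Windstorm insurance — $2,892.60 annually
Municipal property tax — $7,748.88 annually
City property tax — $1,350.00 annually
Yearly total = $12,807.36
Monthly escrow = $12,807.36 ÷ 12 = $1,067.28
Monthly shortage recovery: $631.92 ÷ 12 = $52.66
Adjusted monthly = $1,067.28 + $52.66 = $1,119.94

$1,119.94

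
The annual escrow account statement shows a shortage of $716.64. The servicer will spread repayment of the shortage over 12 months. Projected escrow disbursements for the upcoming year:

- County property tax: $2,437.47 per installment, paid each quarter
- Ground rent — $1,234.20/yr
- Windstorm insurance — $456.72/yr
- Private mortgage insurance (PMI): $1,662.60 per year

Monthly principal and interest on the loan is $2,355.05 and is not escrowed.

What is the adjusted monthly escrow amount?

$1,151.67

County property tax = $2,437.47 × 4 = $9,749.88 annually
Ground rent = $1,234.20 annually
Windstorm insurance = $456.72 annually
Private mortgage insurance (PMI) = $1,662.60 annually
Yearly total = $13,103.40
Base monthly escrow = $13,103.40 ÷ 12 = $1,091.95
Shortage spread = $716.64 ÷ 12 = $59.72/mo
New monthly escrow = $1,091.95 + $59.72 = $1,151.67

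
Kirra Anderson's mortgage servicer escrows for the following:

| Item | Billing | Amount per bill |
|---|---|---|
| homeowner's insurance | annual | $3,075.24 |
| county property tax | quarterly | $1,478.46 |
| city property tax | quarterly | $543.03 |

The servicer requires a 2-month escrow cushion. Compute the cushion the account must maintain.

Homeowner's insurance — $3,075.24
County property tax — $1,478.46 × 4 = $5,913.84
City property tax — $543.03 × 4 = $2,172.12
Total annual escrow = $3,075.24 + $5,913.84 + $2,172.12 = $11,161.20
Per month = $11,161.20 / 12 = $930.10
Required cushion = 2 × $930.10 = $1,860.20

$1,860.20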